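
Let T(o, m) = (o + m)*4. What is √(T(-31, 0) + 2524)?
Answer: 20*√6 ≈ 48.990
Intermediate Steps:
T(o, m) = 4*m + 4*o (T(o, m) = (m + o)*4 = 4*m + 4*o)
√(T(-31, 0) + 2524) = √((4*0 + 4*(-31)) + 2524) = √((0 - 124) + 2524) = √(-124 + 2524) = √2400 = 20*√6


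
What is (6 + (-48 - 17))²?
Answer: 3481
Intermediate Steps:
(6 + (-48 - 17))² = (6 - 65)² = (-59)² = 3481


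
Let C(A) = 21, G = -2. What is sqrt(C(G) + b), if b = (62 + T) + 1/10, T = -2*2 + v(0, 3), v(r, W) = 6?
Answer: sqrt(8510)/10 ≈ 9.2250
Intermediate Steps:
T = 2 (T = -2*2 + 6 = -4 + 6 = 2)
b = 641/10 (b = (62 + 2) + 1/10 = 64 + 1/10 = 641/10 ≈ 64.100)
sqrt(C(G) + b) = sqrt(21 + 641/10) = sqrt(851/10) = sqrt(8510)/10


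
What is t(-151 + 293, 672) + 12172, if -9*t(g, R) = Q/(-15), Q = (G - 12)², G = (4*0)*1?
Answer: 182596/15 ≈ 12173.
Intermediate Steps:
G = 0 (G = 0*1 = 0)
Q = 144 (Q = (0 - 12)² = (-12)² = 144)
t(g, R) = 16/15 (t(g, R) = -16/(-15) = -16*(-1)/15 = -⅑*(-48/5) = 16/15)
t(-151 + 293, 672) + 12172 = 16/15 + 12172 = 182596/15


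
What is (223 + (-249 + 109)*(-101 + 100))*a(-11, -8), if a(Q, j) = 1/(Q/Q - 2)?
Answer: -363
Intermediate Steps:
a(Q, j) = -1 (a(Q, j) = 1/(1 - 2) = 1/(-1) = -1)
(223 + (-249 + 109)*(-101 + 100))*a(-11, -8) = (223 + (-249 + 109)*(-101 + 100))*(-1) = (223 - 140*(-1))*(-1) = (223 + 140)*(-1) = 363*(-1) = -363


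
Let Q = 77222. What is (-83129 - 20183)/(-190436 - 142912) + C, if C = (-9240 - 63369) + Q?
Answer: 384459409/83337 ≈ 4613.3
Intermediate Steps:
C = 4613 (C = (-9240 - 63369) + 77222 = -72609 + 77222 = 4613)
(-83129 - 20183)/(-190436 - 142912) + C = (-83129 - 20183)/(-190436 - 142912) + 4613 = -103312/(-333348) + 4613 = -103312*(-1/333348) + 4613 = 25828/83337 + 4613 = 384459409/83337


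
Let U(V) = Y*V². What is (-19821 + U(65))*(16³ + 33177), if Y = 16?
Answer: 1780866667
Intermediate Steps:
U(V) = 16*V²
(-19821 + U(65))*(16³ + 33177) = (-19821 + 16*65²)*(16³ + 33177) = (-19821 + 16*4225)*(4096 + 33177) = (-19821 + 67600)*37273 = 47779*37273 = 1780866667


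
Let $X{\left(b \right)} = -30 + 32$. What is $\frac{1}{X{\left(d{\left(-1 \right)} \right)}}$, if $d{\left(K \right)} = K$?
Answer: $\frac{1}{2} \approx 0.5$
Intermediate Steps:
$X{\left(b \right)} = 2$
$\frac{1}{X{\left(d{\left(-1 \right)} \right)}} = \frac{1}{2}$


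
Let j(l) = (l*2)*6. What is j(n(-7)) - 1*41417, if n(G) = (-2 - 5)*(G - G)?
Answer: -41417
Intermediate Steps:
n(G) = 0 (n(G) = -7*0 = 0)
j(l) = 12*l (j(l) = (2*l)*6 = 12*l)
j(n(-7)) - 1*41417 = 12*0 - 1*41417 = 0 - 41417 = -41417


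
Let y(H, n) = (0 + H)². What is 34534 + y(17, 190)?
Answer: 34823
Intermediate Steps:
y(H, n) = H²
34534 + y(17, 190) = 34534 + 17² = 34534 + 289 = 34823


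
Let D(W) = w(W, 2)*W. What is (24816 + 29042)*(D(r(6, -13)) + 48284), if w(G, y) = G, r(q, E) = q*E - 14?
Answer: 3056333784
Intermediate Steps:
r(q, E) = -14 + E*q (r(q, E) = E*q - 14 = -14 + E*q)
D(W) = W² (D(W) = W*W = W²)
(24816 + 29042)*(D(r(6, -13)) + 48284) = (24816 + 29042)*((-14 - 13*6)² + 48284) = 53858*((-14 - 78)² + 48284) = 53858*((-92)² + 48284) = 53858*(8464 + 48284) = 53858*56748 = 3056333784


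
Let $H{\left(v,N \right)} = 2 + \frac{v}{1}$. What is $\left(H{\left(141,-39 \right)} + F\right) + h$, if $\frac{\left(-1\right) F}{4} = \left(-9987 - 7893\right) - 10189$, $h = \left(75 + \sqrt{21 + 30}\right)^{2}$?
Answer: $118095 + 150 \sqrt{51} \approx 1.1917 \cdot 10^{5}$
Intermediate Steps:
$H{\left(v,N \right)} = 2 + v$ ($H{\left(v,N \right)} = 2 + v 1 = 2 + v$)
$h = \left(75 + \sqrt{51}\right)^{2} \approx 6747.2$
$F = 112276$ ($F = - 4 \left(\left(-9987 - 7893\right) - 10189\right) = - 4 \left(-17880 - 10189\right) = \left(-4\right) \left(-28069\right) = 112276$)
$\left(H{\left(141,-39 \right)} + F\right) + h = \left(\left(2 + 141\right) + 112276\right) + \left(75 + \sqrt{51}\right)^{2} = \left(143 + 112276\right) + \left(75 + \sqrt{51}\right)^{2} = 112419 + \left(75 + \sqrt{51}\right)^{2}$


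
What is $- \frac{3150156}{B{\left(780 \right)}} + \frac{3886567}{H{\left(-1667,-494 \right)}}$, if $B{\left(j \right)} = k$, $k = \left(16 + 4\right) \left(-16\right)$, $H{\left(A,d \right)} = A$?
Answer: $\frac{1001902153}{133360} \approx 7512.8$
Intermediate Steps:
$k = -320$ ($k = 20 \left(-16\right) = -320$)
$B{\left(j \right)} = -320$
$- \frac{3150156}{B{\left(780 \right)}} + \frac{3886567}{H{\left(-1667,-494 \right)}} = - \frac{3150156}{-320} + \frac{3886567}{-1667} = \left(-3150156\right) \left(- \frac{1}{320}\right) + 3886567 \left(- \frac{1}{1667}\right) = \frac{787539}{80} - \frac{3886567}{1667} = \frac{1001902153}{133360}$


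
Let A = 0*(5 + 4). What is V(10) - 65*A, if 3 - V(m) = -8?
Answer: 11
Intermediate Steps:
V(m) = 11 (V(m) = 3 - 1*(-8) = 3 + 8 = 11)
A = 0 (A = 0*9 = 0)
V(10) - 65*A = 11 - 65*0 = 11 + 0 = 11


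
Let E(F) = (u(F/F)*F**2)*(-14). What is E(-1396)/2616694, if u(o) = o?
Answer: -13641712/1308347 ≈ -10.427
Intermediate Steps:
E(F) = -14*F**2 (E(F) = ((F/F)*F**2)*(-14) = (1*F**2)*(-14) = F**2*(-14) = -14*F**2)
E(-1396)/2616694 = -14*(-1396)**2/2616694 = -14*1948816*(1/2616694) = -27283424*1/2616694 = -13641712/1308347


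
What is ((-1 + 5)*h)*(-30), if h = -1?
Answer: 120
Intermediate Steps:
((-1 + 5)*h)*(-30) = ((-1 + 5)*(-1))*(-30) = (4*(-1))*(-30) = -4*(-30) = 120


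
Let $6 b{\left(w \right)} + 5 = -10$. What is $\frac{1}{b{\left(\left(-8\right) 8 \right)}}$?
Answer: $- \frac{2}{5} \approx -0.4$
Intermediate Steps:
$b{\left(w \right)} = - \frac{5}{2}$ ($b{\left(w \right)} = - \frac{5}{6} + \frac{1}{6} \left(-10\right) = - \frac{5}{6} - \frac{5}{3} = - \frac{5}{2}$)
$\frac{1}{b{\left(\left(-8\right) 8 \right)}} = \frac{1}{- \frac{5}{2}} = - \frac{2}{5}$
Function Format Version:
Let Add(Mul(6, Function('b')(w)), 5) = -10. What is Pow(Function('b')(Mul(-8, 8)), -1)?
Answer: Rational(-2, 5) ≈ -0.40000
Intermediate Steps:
Function('b')(w) = Rational(-5, 2) (Function('b')(w) = Add(Rational(-5, 6), Mul(Rational(1, 6), -10)) = Add(Rational(-5, 6), Rational(-5, 3)) = Rational(-5, 2))
Pow(Function('b')(Mul(-8, 8)), -1) = Pow(Rational(-5, 2), -1) = Rational(-2, 5)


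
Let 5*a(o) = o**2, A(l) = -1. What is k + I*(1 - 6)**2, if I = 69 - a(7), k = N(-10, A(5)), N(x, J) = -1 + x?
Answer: 1469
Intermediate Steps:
a(o) = o**2/5
k = -11 (k = -1 - 10 = -11)
I = 296/5 (I = 69 - 7**2/5 = 69 - 49/5 = 296/5 ≈ 59.200)
k + I*(1 - 6)**2 = -11 + 296*(1 - 6)**2/5 = -11 + (296/5)*(-5)**2 = -11 + (296/5)*25 = -11 + 1480 = 1469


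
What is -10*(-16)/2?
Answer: 80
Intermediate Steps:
-10*(-16)/2 = 160*(½) = 80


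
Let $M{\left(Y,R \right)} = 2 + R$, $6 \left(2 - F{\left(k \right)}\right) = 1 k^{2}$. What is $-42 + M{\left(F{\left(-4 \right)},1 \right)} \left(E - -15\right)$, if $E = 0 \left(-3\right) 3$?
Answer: $3$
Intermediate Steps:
$F{\left(k \right)} = 2 - \frac{k^{2}}{6}$ ($F{\left(k \right)} = 2 - \frac{1 k^{2}}{6} = 2 - \frac{k^{2}}{6}$)
$E = 0$ ($E = 0 \cdot 3 = 0$)
$-42 + M{\left(F{\left(-4 \right)},1 \right)} \left(E - -15\right) = -42 + \left(2 + 1\right) \left(0 - -15\right) = -42 + 3 \left(0 + 15\right) = -42 + 3 \cdot 15 = -42 + 45 = 3$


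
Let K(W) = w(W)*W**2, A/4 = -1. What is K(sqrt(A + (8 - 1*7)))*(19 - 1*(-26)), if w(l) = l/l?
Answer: -135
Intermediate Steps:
w(l) = 1
A = -4 (A = 4*(-1) = -4)
K(W) = W**2 (K(W) = 1*W**2 = W**2)
K(sqrt(A + (8 - 1*7)))*(19 - 1*(-26)) = (sqrt(-4 + (8 - 1*7)))**2*(19 - 1*(-26)) = (sqrt(-4 + (8 - 7)))**2*(19 + 26) = (sqrt(-4 + 1))**2*45 = (sqrt(-3))**2*45 = (I*sqrt(3))**2*45 = -3*45 = -135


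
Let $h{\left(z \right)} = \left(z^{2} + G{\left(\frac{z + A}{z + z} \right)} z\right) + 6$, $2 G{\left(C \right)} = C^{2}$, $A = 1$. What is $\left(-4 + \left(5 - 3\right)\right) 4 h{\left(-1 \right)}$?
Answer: $-56$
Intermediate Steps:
$G{\left(C \right)} = \frac{C^{2}}{2}$
$h{\left(z \right)} = 6 + z^{2} + \frac{\left(1 + z\right)^{2}}{8 z}$ ($h{\left(z \right)} = \left(z^{2} + \frac{\left(\frac{z + 1}{z + z}\right)^{2}}{2} z\right) + 6 = \left(z^{2} + \frac{\left(\frac{1 + z}{2 z}\right)^{2}}{2} z\right) + 6 = \left(z^{2} + \frac{\frac{1}{4} \frac{1}{z^{2}} \left(1 + z\right)^{2}}{2} z\right) + 6 = \left(z^{2} + \frac{\left(1 + z\right)^{2}}{8 z^{2}} z\right) + 6 = \left(z^{2} + \frac{\left(1 + z\right)^{2}}{8 z}\right) + 6 = 6 + z^{2} + \frac{\left(1 + z\right)^{2}}{8 z}$)
$\left(-4 + \left(5 - 3\right)\right) 4 h{\left(-1 \right)} = \left(-4 + \left(5 - 3\right)\right) 4 \left(6 + \left(-1\right)^{2} + \frac{\left(1 - 1\right)^{2}}{8 \left(-1\right)}\right) = \left(-4 + 2\right) 4 \left(6 + 1 + \frac{1}{8} \left(-1\right) 0^{2}\right) = \left(-2\right) 4 \left(6 + 1 + \frac{1}{8} \left(-1\right) 0\right) = - 8 \left(6 + 1 + 0\right) = \left(-8\right) 7 = -56$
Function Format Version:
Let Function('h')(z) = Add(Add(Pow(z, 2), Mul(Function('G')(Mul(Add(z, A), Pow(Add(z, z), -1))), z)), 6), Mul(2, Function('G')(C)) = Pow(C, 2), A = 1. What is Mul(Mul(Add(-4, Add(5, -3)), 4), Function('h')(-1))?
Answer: -56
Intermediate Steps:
Function('G')(C) = Mul(Rational(1, 2), Pow(C, 2))
Function('h')(z) = Add(6, Pow(z, 2), Mul(Rational(1, 8), Pow(z, -1), Pow(Add(1, z), 2))) (Function('h')(z) = Add(Add(Pow(z, 2), Mul(Mul(Rational(1, 2), Pow(Mul(Add(z, 1), Pow(Add(z, z), -1)), 2)), z)), 6) = Add(Add(Pow(z, 2), Mul(Mul(Rational(1, 2), Pow(Mul(Add(1, z), Pow(Mul(2, z), -1)), 2)), z)), 6) = Add(Add(Pow(z, 2), Mul(Mul(Rational(1, 2), Pow(Mul(Add(1, z), Mul(Rational(1, 2), Pow(z, -1))), 2)), z)), 6) = Add(Add(Pow(z, 2), Mul(Mul(Rational(1, 2), Pow(Mul(Rational(1, 2), Pow(z, -1), Add(1, z)), 2)), z)), 6) = Add(Add(Pow(z, 2), Mul(Mul(Rational(1, 2), Mul(Rational(1, 4), Pow(z, -2), Pow(Add(1, z), 2))), z)), 6) = Add(Add(Pow(z, 2), Mul(Mul(Rational(1, 8), Pow(z, -2), Pow(Add(1, z), 2)), z)), 6) = Add(Add(Pow(z, 2), Mul(Rational(1, 8), Pow(z, -1), Pow(Add(1, z), 2))), 6) = Add(6, Pow(z, 2), Mul(Rational(1, 8), Pow(z, -1), Pow(Add(1, z), 2))))
Mul(Mul(Add(-4, Add(5, -3)), 4), Function('h')(-1)) = Mul(Mul(Add(-4, Add(5, -3)), 4), Add(6, Pow(-1, 2), Mul(Rational(1, 8), Pow(-1, -1), Pow(Add(1, -1), 2)))) = Mul(Mul(Add(-4, 2), 4), Add(6, 1, Mul(Rational(1, 8), -1, Pow(0, 2)))) = Mul(Mul(-2, 4), Add(6, 1, Mul(Rational(1, 8), -1, 0))) = Mul(-8, Add(6, 1, 0)) = Mul(-8, 7) = -56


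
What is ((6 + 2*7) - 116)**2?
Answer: 9216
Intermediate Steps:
((6 + 2*7) - 116)**2 = ((6 + 14) - 116)**2 = (20 - 116)**2 = (-96)**2 = 9216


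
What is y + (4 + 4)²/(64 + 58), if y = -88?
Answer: -5336/61 ≈ -87.475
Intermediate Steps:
y + (4 + 4)²/(64 + 58) = -88 + (4 + 4)²/(64 + 58) = -88 + 8²/122 = -88 + (1/122)*64 = -88 + 32/61 = -5336/61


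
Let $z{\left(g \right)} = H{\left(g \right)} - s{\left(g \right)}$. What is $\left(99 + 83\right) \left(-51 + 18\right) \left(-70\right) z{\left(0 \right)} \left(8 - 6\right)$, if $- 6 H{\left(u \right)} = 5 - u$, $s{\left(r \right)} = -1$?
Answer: $140140$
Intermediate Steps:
$H{\left(u \right)} = - \frac{5}{6} + \frac{u}{6}$ ($H{\left(u \right)} = - \frac{5 - u}{6} = - \frac{5}{6} + \frac{u}{6}$)
$z{\left(g \right)} = \frac{1}{6} + \frac{g}{6}$ ($z{\left(g \right)} = \left(- \frac{5}{6} + \frac{g}{6}\right) - -1 = \left(- \frac{5}{6} + \frac{g}{6}\right) + 1 = \frac{1}{6} + \frac{g}{6}$)
$\left(99 + 83\right) \left(-51 + 18\right) \left(-70\right) z{\left(0 \right)} \left(8 - 6\right) = \left(99 + 83\right) \left(-51 + 18\right) \left(-70\right) \left(\frac{1}{6} + \frac{1}{6} \cdot 0\right) \left(8 - 6\right) = 182 \left(-33\right) \left(-70\right) \left(\frac{1}{6} + 0\right) 2 = \left(-6006\right) \left(-70\right) \frac{1}{6} \cdot 2 = 420420 \cdot \frac{1}{3} = 140140$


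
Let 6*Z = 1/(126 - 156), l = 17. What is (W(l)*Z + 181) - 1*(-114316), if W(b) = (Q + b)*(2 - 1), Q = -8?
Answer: 2289939/20 ≈ 1.1450e+5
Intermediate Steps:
Z = -1/180 (Z = 1/(6*(126 - 156)) = (⅙)/(-30) = (⅙)*(-1/30) = -1/180 ≈ -0.0055556)
W(b) = -8 + b (W(b) = (-8 + b)*(2 - 1) = (-8 + b)*1 = -8 + b)
(W(l)*Z + 181) - 1*(-114316) = ((-8 + 17)*(-1/180) + 181) - 1*(-114316) = (9*(-1/180) + 181) + 114316 = (-1/20 + 181) + 114316 = 3619/20 + 114316 = 2289939/20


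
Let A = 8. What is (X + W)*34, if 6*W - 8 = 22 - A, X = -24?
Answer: -2074/3 ≈ -691.33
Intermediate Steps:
W = 11/3 (W = 4/3 + (22 - 1*8)/6 = 4/3 + (22 - 8)/6 = 4/3 + (⅙)*14 = 4/3 + 7/3 = 11/3 ≈ 3.6667)
(X + W)*34 = (-24 + 11/3)*34 = -61/3*34 = -2074/3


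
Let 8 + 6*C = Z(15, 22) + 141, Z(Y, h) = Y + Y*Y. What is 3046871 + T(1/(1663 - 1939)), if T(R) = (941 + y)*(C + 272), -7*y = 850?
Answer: 139471267/42 ≈ 3.3207e+6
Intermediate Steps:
Z(Y, h) = Y + Y²
y = -850/7 (y = -⅐*850 = -850/7 ≈ -121.43)
C = 373/6 (C = -4/3 + (15*(1 + 15) + 141)/6 = -4/3 + (15*16 + 141)/6 = -4/3 + (240 + 141)/6 = -4/3 + (⅙)*381 = -4/3 + 127/2 = 373/6 ≈ 62.167)
T(R) = 11502685/42 (T(R) = (941 - 850/7)*(373/6 + 272) = (5737/7)*(2005/6) = 11502685/42)
3046871 + T(1/(1663 - 1939)) = 3046871 + 11502685/42 = 139471267/42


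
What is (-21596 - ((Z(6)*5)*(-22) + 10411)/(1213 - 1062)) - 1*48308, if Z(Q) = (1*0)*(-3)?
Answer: -10565915/151 ≈ -69973.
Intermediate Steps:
Z(Q) = 0 (Z(Q) = 0*(-3) = 0)
(-21596 - ((Z(6)*5)*(-22) + 10411)/(1213 - 1062)) - 1*48308 = (-21596 - ((0*5)*(-22) + 10411)/(1213 - 1062)) - 1*48308 = (-21596 - (0*(-22) + 10411)/151) - 48308 = (-21596 - (0 + 10411)/151) - 48308 = (-21596 - 10411/151) - 48308 = -3271407/151 - 48308 = -10565915/151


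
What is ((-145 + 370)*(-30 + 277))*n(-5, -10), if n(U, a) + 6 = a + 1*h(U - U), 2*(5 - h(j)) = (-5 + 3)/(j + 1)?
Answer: -555750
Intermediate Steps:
h(j) = 5 + 1/(1 + j) (h(j) = 5 - (-5 + 3)/(2*(j + 1)) = 5 - (-1)/(1 + j) = 5 + 1/(1 + j))
n(U, a) = a (n(U, a) = -6 + (a + 1*((6 + 5*(U - U))/(1 + (U - U)))) = -6 + (a + 1*((6 + 5*0)/(1 + 0))) = -6 + (a + 1*((6 + 0)/1)) = -6 + (a + 1*(1*6)) = -6 + (a + 1*6) = -6 + (a + 6) = -6 + (6 + a) = a)
((-145 + 370)*(-30 + 277))*n(-5, -10) = ((-145 + 370)*(-30 + 277))*(-10) = (225*247)*(-10) = 55575*(-10) = -555750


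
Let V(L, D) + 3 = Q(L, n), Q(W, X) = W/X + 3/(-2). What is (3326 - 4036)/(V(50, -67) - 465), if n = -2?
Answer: 1420/989 ≈ 1.4358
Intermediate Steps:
Q(W, X) = -3/2 + W/X (Q(W, X) = W/X + 3*(-1/2) = W/X - 3/2 = -3/2 + W/X)
V(L, D) = -9/2 - L/2 (V(L, D) = -3 + (-3/2 + L/(-2)) = -3 + (-3/2 + L*(-1/2)) = -3 + (-3/2 - L/2) = -9/2 - L/2)
(3326 - 4036)/(V(50, -67) - 465) = (3326 - 4036)/((-9/2 - 1/2*50) - 465) = -710/((-9/2 - 25) - 465) = -710/(-59/2 - 465) = -710/(-989/2) = -710*(-2/989) = 1420/989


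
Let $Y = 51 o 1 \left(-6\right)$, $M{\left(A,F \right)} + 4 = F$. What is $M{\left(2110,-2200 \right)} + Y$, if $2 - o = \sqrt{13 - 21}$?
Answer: $-2816 + 612 i \sqrt{2} \approx -2816.0 + 865.5 i$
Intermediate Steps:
$M{\left(A,F \right)} = -4 + F$
$o = 2 - 2 i \sqrt{2}$ ($o = 2 - \sqrt{13 - 21} = 2 - \sqrt{-8} = 2 - 2 i \sqrt{2} \approx 2.0 - 2.8284 i$)
$Y = -612 + 612 i \sqrt{2}$ ($Y = 51 \left(2 - 2 i \sqrt{2}\right) 1 \left(-6\right) = \left(102 - 102 i \sqrt{2}\right) \left(-6\right) = -612 + 612 i \sqrt{2} \approx -612.0 + 865.5 i$)
$M{\left(2110,-2200 \right)} + Y = \left(-4 - 2200\right) - \left(612 - 612 i \sqrt{2}\right) = -2204 - \left(612 - 612 i \sqrt{2}\right) = -2816 + 612 i \sqrt{2}$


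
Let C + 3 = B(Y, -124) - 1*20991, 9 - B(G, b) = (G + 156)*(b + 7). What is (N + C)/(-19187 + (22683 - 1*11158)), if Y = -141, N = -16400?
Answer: 17815/3831 ≈ 4.6502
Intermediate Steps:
B(G, b) = 9 - (7 + b)*(156 + G) (B(G, b) = 9 - (G + 156)*(b + 7) = 9 - (156 + G)*(7 + b) = 9 - (7 + b)*(156 + G))
C = -19230 (C = -3 + ((-1083 - 156*(-124) - 7*(-141) - 1*(-141)*(-124)) - 1*20991) = -3 + ((-1083 + 19344 + 987 - 17484) - 20991) = -3 + (1764 - 20991) = -3 - 19227 = -19230)
(N + C)/(-19187 + (22683 - 1*11158)) = (-16400 - 19230)/(-19187 + (22683 - 1*11158)) = -35630/(-19187 + (22683 - 11158)) = -35630/(-19187 + 11525) = -35630/(-7662) = -35630*(-1/7662) = 17815/3831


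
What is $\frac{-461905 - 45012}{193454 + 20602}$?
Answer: $- \frac{506917}{214056} \approx -2.3682$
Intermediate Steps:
$\frac{-461905 - 45012}{193454 + 20602} = - \frac{506917}{214056}$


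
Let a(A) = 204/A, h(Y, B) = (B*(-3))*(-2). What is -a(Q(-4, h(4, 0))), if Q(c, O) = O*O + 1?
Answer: -204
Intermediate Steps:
h(Y, B) = 6*B (h(Y, B) = -3*B*(-2) = 6*B)
Q(c, O) = 1 + O² (Q(c, O) = O² + 1 = 1 + O²)
-a(Q(-4, h(4, 0))) = -204/(1 + (6*0)²) = -204/(1 + 0²) = -204/(1 + 0) = -204/1 = -204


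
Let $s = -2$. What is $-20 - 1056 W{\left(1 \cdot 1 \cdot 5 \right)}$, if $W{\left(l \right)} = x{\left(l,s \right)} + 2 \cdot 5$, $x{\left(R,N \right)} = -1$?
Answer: $-9524$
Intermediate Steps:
$W{\left(l \right)} = 9$ ($W{\left(l \right)} = -1 + 2 \cdot 5 = -1 + 10 = 9$)
$-20 - 1056 W{\left(1 \cdot 1 \cdot 5 \right)} = -20 - 9504 = -9524$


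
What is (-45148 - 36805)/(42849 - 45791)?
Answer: 81953/2942 ≈ 27.856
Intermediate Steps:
(-45148 - 36805)/(42849 - 45791) = -81953/(-2942) = -81953*(-1/2942) = 81953/2942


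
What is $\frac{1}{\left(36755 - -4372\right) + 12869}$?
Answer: $\frac{1}{53996} \approx 1.852 \cdot 10^{-5}$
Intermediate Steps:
$\frac{1}{\left(36755 - -4372\right) + 12869} = \frac{1}{\left(36755 + 4372\right) + 12869} = \frac{1}{41127 + 12869} = \frac{1}{53996}$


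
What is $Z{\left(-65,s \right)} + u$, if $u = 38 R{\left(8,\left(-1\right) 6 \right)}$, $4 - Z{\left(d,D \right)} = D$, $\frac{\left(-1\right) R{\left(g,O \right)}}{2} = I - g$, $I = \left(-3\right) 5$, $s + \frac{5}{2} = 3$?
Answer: $\frac{3503}{2} \approx 1751.5$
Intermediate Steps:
$s = \frac{1}{2}$ ($s = - \frac{5}{2} + 3 = \frac{1}{2} \approx 0.5$)
$I = -15$
$R{\left(g,O \right)} = 30 + 2 g$ ($R{\left(g,O \right)} = - 2 \left(-15 - g\right) = 30 + 2 g$)
$Z{\left(d,D \right)} = 4 - D$
$u = 1748$ ($u = 38 \left(30 + 2 \cdot 8\right) = 38 \left(30 + 16\right) = 38 \cdot 46 = 1748$)
$Z{\left(-65,s \right)} + u = \left(4 - \frac{1}{2}\right) + 1748 = \frac{7}{2} + 1748 = \frac{3503}{2}$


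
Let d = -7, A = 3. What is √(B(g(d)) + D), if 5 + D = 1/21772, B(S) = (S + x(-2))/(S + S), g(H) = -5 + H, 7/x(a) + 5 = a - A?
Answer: I*√476829578955/326580 ≈ 2.1144*I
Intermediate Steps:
x(a) = 7/(-8 + a) (x(a) = 7/(-5 + (a - 1*3)) = 7/(-5 + (a - 3)) = 7/(-5 + (-3 + a)) = 7/(-8 + a))
B(S) = (-7/10 + S)/(2*S) (B(S) = (S + 7/(-8 - 2))/(S + S) = (S + 7/(-10))/((2*S)) = (S + 7*(-⅒))*(1/(2*S)) = (S - 7/10)*(1/(2*S)) = (-7/10 + S)*(1/(2*S)) = (-7/10 + S)/(2*S))
D = -108859/21772 (D = -5 + 1/21772 = -108859/21772 ≈ -5.0000)
√(B(g(d)) + D) = √((-7 + 10*(-5 - 7))/(20*(-5 - 7)) - 108859/21772) = √((1/20)*(-7 + 10*(-12))/(-12) - 108859/21772) = √((1/20)*(-1/12)*(-7 - 120) - 108859/21772) = √((1/20)*(-1/12)*(-127) - 108859/21772) = √(127/240 - 108859/21772) = √(-5840279/1306320) = I*√476829578955/326580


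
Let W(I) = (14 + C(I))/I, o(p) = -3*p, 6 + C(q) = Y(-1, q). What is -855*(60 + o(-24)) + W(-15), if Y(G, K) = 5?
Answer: -1692913/15 ≈ -1.1286e+5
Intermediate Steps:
C(q) = -1 (C(q) = -6 + 5 = -1)
W(I) = 13/I (W(I) = (14 - 1)/I = 13/I)
-855*(60 + o(-24)) + W(-15) = -855*(60 - 3*(-24)) + 13/(-15) = -855*(60 + 72) + 13*(-1/15) = -855*132 - 13/15 = -112860 - 13/15 = -1692913/15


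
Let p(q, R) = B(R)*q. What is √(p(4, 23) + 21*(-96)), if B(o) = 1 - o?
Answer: 2*I*√526 ≈ 45.869*I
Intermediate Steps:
p(q, R) = q*(1 - R) (p(q, R) = (1 - R)*q = q*(1 - R))
√(p(4, 23) + 21*(-96)) = √(4*(1 - 1*23) + 21*(-96)) = √(4*(1 - 23) - 2016) = √(4*(-22) - 2016) = √(-88 - 2016) = √(-2104) = 2*I*√526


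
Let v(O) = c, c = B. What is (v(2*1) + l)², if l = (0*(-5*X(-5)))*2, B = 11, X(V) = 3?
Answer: 121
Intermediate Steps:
c = 11
v(O) = 11
l = 0 (l = (0*(-5*3))*2 = (0*(-15))*2 = 0*2 = 0)
(v(2*1) + l)² = (11 + 0)² = 11² = 121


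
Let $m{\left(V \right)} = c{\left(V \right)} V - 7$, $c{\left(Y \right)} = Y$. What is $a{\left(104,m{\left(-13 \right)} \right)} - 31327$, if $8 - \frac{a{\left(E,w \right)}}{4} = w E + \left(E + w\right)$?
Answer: $-99751$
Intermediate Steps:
$m{\left(V \right)} = -7 + V^{2}$ ($m{\left(V \right)} = V V - 7 = V^{2} - 7 = -7 + V^{2}$)
$a{\left(E,w \right)} = 32 - 4 E - 4 w - 4 E w$ ($a{\left(E,w \right)} = 32 - 4 \left(w E + \left(E + w\right)\right) = 32 - 4 \left(E w + \left(E + w\right)\right) = 32 - 4 \left(E + w + E w\right) = 32 - \left(4 E + 4 w + 4 E w\right) = 32 - 4 E - 4 w - 4 E w$)
$a{\left(104,m{\left(-13 \right)} \right)} - 31327 = \left(32 - 416 - 4 \left(-7 + \left(-13\right)^{2}\right) - 416 \left(-7 + \left(-13\right)^{2}\right)\right) - 31327 = \left(32 - 416 - 4 \left(-7 + 169\right) - 416 \left(-7 + 169\right)\right) - 31327 = \left(32 - 416 - 648 - 416 \cdot 162\right) - 31327 = \left(32 - 416 - 648 - 67392\right) - 31327 = -68424 - 31327 = -99751$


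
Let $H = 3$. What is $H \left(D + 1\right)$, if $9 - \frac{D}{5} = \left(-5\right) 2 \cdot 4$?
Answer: $738$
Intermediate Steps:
$D = 245$ ($D = 45 - 5 \left(-5\right) 2 \cdot 4 = 45 - 5 \left(\left(-10\right) 4\right) = 45 - -200 = 45 + 200 = 245$)
$H \left(D + 1\right) = 3 \left(245 + 1\right) = 3 \cdot 246 = 738$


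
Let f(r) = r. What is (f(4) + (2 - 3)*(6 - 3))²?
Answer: 1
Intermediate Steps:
(f(4) + (2 - 3)*(6 - 3))² = (4 + (2 - 3)*(6 - 3))² = (4 - 1*3)² = (4 - 3)² = 1² = 1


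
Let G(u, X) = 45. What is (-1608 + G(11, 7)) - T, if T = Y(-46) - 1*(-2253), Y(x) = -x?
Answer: -3862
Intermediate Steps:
T = 2299 (T = -1*(-46) - 1*(-2253) = 46 + 2253 = 2299)
(-1608 + G(11, 7)) - T = (-1608 + 45) - 1*2299 = -1563 - 2299 = -3862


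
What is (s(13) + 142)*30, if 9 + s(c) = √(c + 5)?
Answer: 3990 + 90*√2 ≈ 4117.3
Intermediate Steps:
s(c) = -9 + √(5 + c) (s(c) = -9 + √(c + 5) = -9 + √(5 + c))
(s(13) + 142)*30 = ((-9 + √(5 + 13)) + 142)*30 = ((-9 + √18) + 142)*30 = ((-9 + 3*√2) + 142)*30 = (133 + 3*√2)*30 = 3990 + 90*√2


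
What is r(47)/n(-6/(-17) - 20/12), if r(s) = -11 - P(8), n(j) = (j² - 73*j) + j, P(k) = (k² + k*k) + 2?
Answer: -366741/250513 ≈ -1.4640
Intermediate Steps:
P(k) = 2 + 2*k² (P(k) = (k² + k²) + 2 = 2*k² + 2 = 2 + 2*k²)
n(j) = j² - 72*j
r(s) = -141 (r(s) = -11 - (2 + 2*8²) = -11 - (2 + 2*64) = -11 - (2 + 128) = -11 - 1*130 = -11 - 130 = -141)
r(47)/n(-6/(-17) - 20/12) = -141*1/((-72 + (-6/(-17) - 20/12))*(-6/(-17) - 20/12)) = -141*1/((-72 + (-6*(-1/17) - 20*1/12))*(-6*(-1/17) - 20*1/12)) = -141*1/((-72 + (6/17 - 5/3))*(6/17 - 5/3)) = -141*(-51/(67*(-72 - 67/51))) = -141/((-67/51*(-3739/51))) = -141/250513/2601 = -141*2601/250513 = -366741/250513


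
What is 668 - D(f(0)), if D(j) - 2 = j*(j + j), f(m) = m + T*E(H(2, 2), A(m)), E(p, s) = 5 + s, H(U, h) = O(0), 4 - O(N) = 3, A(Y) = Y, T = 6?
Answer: -1134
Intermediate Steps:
O(N) = 1 (O(N) = 4 - 1*3 = 4 - 3 = 1)
H(U, h) = 1
f(m) = 30 + 7*m (f(m) = m + 6*(5 + m) = m + (30 + 6*m) = 30 + 7*m)
D(j) = 2 + 2*j² (D(j) = 2 + j*(j + j) = 2 + j*(2*j) = 2 + 2*j²)
668 - D(f(0)) = 668 - (2 + 2*(30 + 7*0)²) = 668 - (2 + 2*(30 + 0)²) = 668 - (2 + 2*30²) = 668 - (2 + 2*900) = 668 - (2 + 1800) = 668 - 1*1802 = 668 - 1802 = -1134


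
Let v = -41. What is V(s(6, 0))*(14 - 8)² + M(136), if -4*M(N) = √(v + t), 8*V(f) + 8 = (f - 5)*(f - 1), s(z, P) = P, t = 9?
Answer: -27/2 - I*√2 ≈ -13.5 - 1.4142*I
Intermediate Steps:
V(f) = -1 + (-1 + f)*(-5 + f)/8 (V(f) = -1 + ((f - 5)*(f - 1))/8 = -1 + ((-5 + f)*(-1 + f))/8 = -1 + ((-1 + f)*(-5 + f))/8 = -1 + (-1 + f)*(-5 + f)/8)
M(N) = -I*√2 (M(N) = -√(-41 + 9)/4 = -I*√2)
V(s(6, 0))*(14 - 8)² + M(136) = (-3/8 - ¾*0 + (⅛)*0²)*(14 - 8)² - I*√2 = (-3/8 + 0 + (⅛)*0)*6² - I*√2 = (-3/8 + 0 + 0)*36 - I*√2 = -3/8*36 - I*√2 = -27/2 - I*√2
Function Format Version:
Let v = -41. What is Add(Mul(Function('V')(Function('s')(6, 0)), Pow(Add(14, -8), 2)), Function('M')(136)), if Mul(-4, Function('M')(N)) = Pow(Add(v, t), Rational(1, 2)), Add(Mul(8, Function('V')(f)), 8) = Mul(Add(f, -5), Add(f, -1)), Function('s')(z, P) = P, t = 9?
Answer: Add(Rational(-27, 2), Mul(-1, I, Pow(2, Rational(1, 2)))) ≈ Add(-13.500, Mul(-1.4142, I))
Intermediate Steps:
Function('V')(f) = Add(-1, Mul(Rational(1, 8), Add(-1, f), Add(-5, f))) (Function('V')(f) = Add(-1, Mul(Rational(1, 8), Mul(Add(f, -5), Add(f, -1)))) = Add(-1, Mul(Rational(1, 8), Mul(Add(-5, f), Add(-1, f)))) = Add(-1, Mul(Rational(1, 8), Mul(Add(-1, f), Add(-5, f)))) = Add(-1, Mul(Rational(1, 8), Add(-1, f), Add(-5, f))))
Function('M')(N) = Mul(-1, I, Pow(2, Rational(1, 2))) (Function('M')(N) = Mul(Rational(-1, 4), Pow(Add(-41, 9), Rational(1, 2))) = Mul(Rational(-1, 4), Pow(-32, Rational(1, 2))) = Mul(Rational(-1, 4), Mul(4, I, Pow(2, Rational(1, 2)))) = Mul(-1, I, Pow(2, Rational(1, 2))))
Add(Mul(Function('V')(Function('s')(6, 0)), Pow(Add(14, -8), 2)), Function('M')(136)) = Add(Mul(Add(Rational(-3, 8), Mul(Rational(-3, 4), 0), Mul(Rational(1, 8), Pow(0, 2))), Pow(Add(14, -8), 2)), Mul(-1, I, Pow(2, Rational(1, 2)))) = Add(Mul(Add(Rational(-3, 8), 0, Mul(Rational(1, 8), 0)), Pow(6, 2)), Mul(-1, I, Pow(2, Rational(1, 2)))) = Add(Mul(Add(Rational(-3, 8), 0, 0), 36), Mul(-1, I, Pow(2, Rational(1, 2)))) = Add(Mul(Rational(-3, 8), 36), Mul(-1, I, Pow(2, Rational(1, 2)))) = Add(Rational(-27, 2), Mul(-1, I, Pow(2, Rational(1, 2))))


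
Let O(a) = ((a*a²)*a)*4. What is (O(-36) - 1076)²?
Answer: 45123301542544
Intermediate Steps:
O(a) = 4*a⁴ (O(a) = (a³*a)*4 = a⁴*4 = 4*a⁴)
(O(-36) - 1076)² = (4*(-36)⁴ - 1076)² = (4*1679616 - 1076)² = (6718464 - 1076)² = 6717388² = 45123301542544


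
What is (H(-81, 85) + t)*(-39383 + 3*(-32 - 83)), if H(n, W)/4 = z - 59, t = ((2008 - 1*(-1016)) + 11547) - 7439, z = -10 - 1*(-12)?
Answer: -274282112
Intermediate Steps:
z = 2 (z = -10 + 12 = 2)
t = 7132 (t = ((2008 + 1016) + 11547) - 7439 = (3024 + 11547) - 7439 = 14571 - 7439 = 7132)
H(n, W) = -228 (H(n, W) = 4*(2 - 59) = 4*(-57) = -228)
(H(-81, 85) + t)*(-39383 + 3*(-32 - 83)) = (-228 + 7132)*(-39383 + 3*(-32 - 83)) = 6904*(-39383 + 3*(-115)) = 6904*(-39383 - 345) = 6904*(-39728) = -274282112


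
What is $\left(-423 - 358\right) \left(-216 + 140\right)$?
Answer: $59356$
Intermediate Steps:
$\left(-423 - 358\right) \left(-216 + 140\right) = \left(-781\right) \left(-76\right) = 59356$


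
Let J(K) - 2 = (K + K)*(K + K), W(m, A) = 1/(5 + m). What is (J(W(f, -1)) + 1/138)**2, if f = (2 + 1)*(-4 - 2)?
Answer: 2243443225/543915684 ≈ 4.1246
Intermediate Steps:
f = -18 (f = 3*(-6) = -18)
J(K) = 2 + 4*K**2 (J(K) = 2 + (K + K)*(K + K) = 2 + (2*K)*(2*K) = 2 + 4*K**2)
(J(W(f, -1)) + 1/138)**2 = ((2 + 4*(1/(5 - 18))**2) + 1/138)**2 = ((2 + 4*(1/(-13))**2) + 1/138)**2 = ((2 + 4*(-1/13)**2) + 1/138)**2 = ((2 + 4*(1/169)) + 1/138)**2 = ((2 + 4/169) + 1/138)**2 = (342/169 + 1/138)**2 = (47365/23322)**2 = 2243443225/543915684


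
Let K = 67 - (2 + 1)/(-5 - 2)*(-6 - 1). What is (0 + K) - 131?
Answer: -67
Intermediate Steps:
K = 64 (K = 67 - 3/(-7)*(-7) = 67 - 3*(-⅐)*(-7) = 67 - (-3)*(-7)/7 = 67 - 1*3 = 67 - 3 = 64)
(0 + K) - 131 = (0 + 64) - 131 = 64 - 131 = -67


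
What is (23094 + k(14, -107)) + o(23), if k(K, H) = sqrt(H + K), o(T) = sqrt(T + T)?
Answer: 23094 + sqrt(46) + I*sqrt(93) ≈ 23101.0 + 9.6436*I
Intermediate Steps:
o(T) = sqrt(2)*sqrt(T) (o(T) = sqrt(2*T) = sqrt(2)*sqrt(T))
(23094 + k(14, -107)) + o(23) = (23094 + sqrt(-107 + 14)) + sqrt(2)*sqrt(23) = (23094 + sqrt(-93)) + sqrt(46) = (23094 + I*sqrt(93)) + sqrt(46) = 23094 + sqrt(46) + I*sqrt(93)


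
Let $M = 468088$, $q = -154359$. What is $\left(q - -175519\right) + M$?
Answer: $489248$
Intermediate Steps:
$\left(q - -175519\right) + M = \left(-154359 - -175519\right) + 468088 = \left(-154359 + 175519\right) + 468088 = 21160 + 468088 = 489248$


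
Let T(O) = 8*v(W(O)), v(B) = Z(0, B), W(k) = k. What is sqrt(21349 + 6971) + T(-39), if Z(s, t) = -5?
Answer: -40 + 4*sqrt(1770) ≈ 128.29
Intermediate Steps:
v(B) = -5
T(O) = -40 (T(O) = 8*(-5) = -40)
sqrt(21349 + 6971) + T(-39) = sqrt(21349 + 6971) - 40 = sqrt(28320) - 40 = 4*sqrt(1770) - 40 = -40 + 4*sqrt(1770)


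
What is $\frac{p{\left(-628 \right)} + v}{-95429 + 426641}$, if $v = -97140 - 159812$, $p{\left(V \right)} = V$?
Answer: $- \frac{21465}{27601} \approx -0.77769$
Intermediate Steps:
$v = -256952$ ($v = -97140 - 159812 = -256952$)
$\frac{p{\left(-628 \right)} + v}{-95429 + 426641} = \frac{-628 - 256952}{-95429 + 426641} = - \frac{257580}{331212} = \left(-257580\right) \frac{1}{331212} = - \frac{21465}{27601}$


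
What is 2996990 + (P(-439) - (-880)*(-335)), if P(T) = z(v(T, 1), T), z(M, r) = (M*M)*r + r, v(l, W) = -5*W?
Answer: 2690776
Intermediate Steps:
z(M, r) = r + r*M² (z(M, r) = M²*r + r = r*M² + r = r + r*M²)
P(T) = 26*T (P(T) = T*(1 + (-5*1)²) = T*(1 + (-5)²) = T*(1 + 25) = T*26 = 26*T)
2996990 + (P(-439) - (-880)*(-335)) = 2996990 + (26*(-439) - (-880)*(-335)) = 2996990 + (-11414 - 1*294800) = 2996990 + (-11414 - 294800) = 2996990 - 306214 = 2690776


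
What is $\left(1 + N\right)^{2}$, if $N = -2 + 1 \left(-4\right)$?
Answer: $25$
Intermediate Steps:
$N = -6$ ($N = -2 - 4 = -6$)
$\left(1 + N\right)^{2} = \left(1 - 6\right)^{2} = \left(-5\right)^{2} = 25$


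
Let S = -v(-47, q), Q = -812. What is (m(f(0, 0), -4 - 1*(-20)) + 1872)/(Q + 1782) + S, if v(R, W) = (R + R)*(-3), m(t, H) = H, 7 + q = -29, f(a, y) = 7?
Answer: -135826/485 ≈ -280.05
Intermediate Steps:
q = -36 (q = -7 - 29 = -36)
v(R, W) = -6*R (v(R, W) = (2*R)*(-3) = -6*R)
S = -282 (S = -(-6)*(-47) = -1*282 = -282)
(m(f(0, 0), -4 - 1*(-20)) + 1872)/(Q + 1782) + S = ((-4 - 1*(-20)) + 1872)/(-812 + 1782) - 282 = ((-4 + 20) + 1872)/970 - 282 = (16 + 1872)*(1/970) - 282 = 1888*(1/970) - 282 = 944/485 - 282 = -135826/485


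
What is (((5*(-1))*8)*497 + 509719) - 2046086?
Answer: -1556247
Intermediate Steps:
(((5*(-1))*8)*497 + 509719) - 2046086 = (-5*8*497 + 509719) - 2046086 = (-40*497 + 509719) - 2046086 = (-19880 + 509719) - 2046086 = 489839 - 2046086 = -1556247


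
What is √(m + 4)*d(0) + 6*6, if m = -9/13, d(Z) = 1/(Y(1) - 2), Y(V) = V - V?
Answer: 36 - √559/26 ≈ 35.091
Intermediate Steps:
Y(V) = 0
d(Z) = -½ (d(Z) = 1/(0 - 2) = 1/(-2) = -½)
m = -9/13 (m = -9*1/13 = -9/13 ≈ -0.69231)
√(m + 4)*d(0) + 6*6 = √(-9/13 + 4)*(-½) + 6*6 = √(43/13)*(-½) + 36 = (√559/13)*(-½) + 36 = -√559/26 + 36 = 36 - √559/26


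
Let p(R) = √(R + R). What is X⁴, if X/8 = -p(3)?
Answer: 147456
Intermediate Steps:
p(R) = √2*√R (p(R) = √(2*R) = √2*√R)
X = -8*√6 (X = 8*(-√2*√3) = 8*(-√6) = -8*√6 ≈ -19.596)
X⁴ = (-8*√6)⁴ = 147456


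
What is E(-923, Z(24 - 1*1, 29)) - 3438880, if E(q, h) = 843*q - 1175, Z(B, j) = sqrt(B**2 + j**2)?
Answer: -4218144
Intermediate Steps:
E(q, h) = -1175 + 843*q
E(-923, Z(24 - 1*1, 29)) - 3438880 = (-1175 + 843*(-923)) - 3438880 = (-1175 - 778089) - 3438880 = -779264 - 3438880 = -4218144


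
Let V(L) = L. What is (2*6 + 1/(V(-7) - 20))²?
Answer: 104329/729 ≈ 143.11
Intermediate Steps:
(2*6 + 1/(V(-7) - 20))² = (2*6 + 1/(-7 - 20))² = (12 + 1/(-27))² = (12 - 1/27)² = (323/27)² = 104329/729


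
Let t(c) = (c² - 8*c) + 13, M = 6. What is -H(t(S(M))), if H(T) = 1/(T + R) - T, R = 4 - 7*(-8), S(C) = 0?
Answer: 948/73 ≈ 12.986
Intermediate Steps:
R = 60 (R = 4 + 56 = 60)
t(c) = 13 + c² - 8*c
H(T) = 1/(60 + T) - T (H(T) = 1/(T + 60) - T = 1/(60 + T) - T)
-H(t(S(M))) = -(1 - (13 + 0² - 8*0)² - 60*(13 + 0² - 8*0))/(60 + (13 + 0² - 8*0)) = -(1 - (13 + 0 + 0)² - 60*(13 + 0 + 0))/(60 + (13 + 0 + 0)) = -(1 - 1*13² - 60*13)/(60 + 13) = -(1 - 1*169 - 780)/73 = -(1 - 169 - 780)/73 = -(-948)/73 = -1*(-948/73) = 948/73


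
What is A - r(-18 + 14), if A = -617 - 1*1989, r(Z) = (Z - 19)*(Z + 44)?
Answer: -1686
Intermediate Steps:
r(Z) = (-19 + Z)*(44 + Z)
A = -2606 (A = -617 - 1989 = -2606)
A - r(-18 + 14) = -2606 - (-836 + (-18 + 14)² + 25*(-18 + 14)) = -2606 - (-836 + (-4)² + 25*(-4)) = -2606 - (-836 + 16 - 100) = -2606 - 1*(-920) = -2606 + 920 = -1686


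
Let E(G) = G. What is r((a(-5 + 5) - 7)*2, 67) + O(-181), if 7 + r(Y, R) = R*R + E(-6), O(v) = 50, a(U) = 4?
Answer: 4526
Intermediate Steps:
r(Y, R) = -13 + R² (r(Y, R) = -7 + (R*R - 6) = -7 + (R² - 6) = -7 + (-6 + R²) = -13 + R²)
r((a(-5 + 5) - 7)*2, 67) + O(-181) = (-13 + 67²) + 50 = (-13 + 4489) + 50 = 4476 + 50 = 4526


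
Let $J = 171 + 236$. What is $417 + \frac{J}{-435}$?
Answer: $\frac{180988}{435} \approx 416.06$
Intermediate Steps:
$J = 407$
$417 + \frac{J}{-435} = 417 + \frac{407}{-435} = 417 + 407 \left(- \frac{1}{435}\right) = 417 - \frac{407}{435} = \frac{180988}{435}$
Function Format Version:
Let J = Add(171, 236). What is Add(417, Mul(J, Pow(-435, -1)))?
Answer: Rational(180988, 435) ≈ 416.06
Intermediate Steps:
J = 407
Add(417, Mul(J, Pow(-435, -1))) = Add(417, Mul(407, Pow(-435, -1))) = Add(417, Mul(407, Rational(-1, 435))) = Add(417, Rational(-407, 435)) = Rational(180988, 435)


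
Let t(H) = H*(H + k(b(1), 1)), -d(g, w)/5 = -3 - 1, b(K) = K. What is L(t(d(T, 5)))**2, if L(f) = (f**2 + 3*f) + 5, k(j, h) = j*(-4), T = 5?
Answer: 10684323225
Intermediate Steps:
k(j, h) = -4*j
d(g, w) = 20 (d(g, w) = -5*(-3 - 1) = -5*(-4) = 20)
t(H) = H*(-4 + H) (t(H) = H*(H - 4*1) = H*(H - 4) = H*(-4 + H))
L(f) = 5 + f**2 + 3*f
L(t(d(T, 5)))**2 = (5 + (20*(-4 + 20))**2 + 3*(20*(-4 + 20)))**2 = (5 + (20*16)**2 + 3*(20*16))**2 = (5 + 320**2 + 3*320)**2 = (5 + 102400 + 960)**2 = 103365**2 = 10684323225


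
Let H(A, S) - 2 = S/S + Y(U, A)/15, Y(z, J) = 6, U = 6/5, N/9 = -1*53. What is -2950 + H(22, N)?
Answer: -14733/5 ≈ -2946.6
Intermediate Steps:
N = -477 (N = 9*(-1*53) = 9*(-53) = -477)
U = 6/5 (U = 6*(⅕) = 6/5 ≈ 1.2000)
H(A, S) = 17/5 (H(A, S) = 2 + (S/S + 6/15) = 2 + (1 + 6*(1/15)) = 2 + (1 + ⅖) = 2 + 7/5 = 17/5)
-2950 + H(22, N) = -2950 + 17/5 = -14733/5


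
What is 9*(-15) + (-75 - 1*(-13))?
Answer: -197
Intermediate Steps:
9*(-15) + (-75 - 1*(-13)) = -135 + (-75 + 13) = -135 - 62 = -197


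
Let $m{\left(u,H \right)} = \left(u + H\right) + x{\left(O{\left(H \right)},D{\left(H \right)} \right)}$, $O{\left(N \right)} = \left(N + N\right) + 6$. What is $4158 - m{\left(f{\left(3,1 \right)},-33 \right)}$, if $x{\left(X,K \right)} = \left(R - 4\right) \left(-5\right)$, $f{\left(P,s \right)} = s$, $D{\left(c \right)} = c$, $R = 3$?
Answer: $4185$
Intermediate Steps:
$O{\left(N \right)} = 6 + 2 N$ ($O{\left(N \right)} = 2 N + 6 = 6 + 2 N$)
$x{\left(X,K \right)} = 5$ ($x{\left(X,K \right)} = \left(3 - 4\right) \left(-5\right) = \left(-1\right) \left(-5\right) = 5$)
$m{\left(u,H \right)} = 5 + H + u$ ($m{\left(u,H \right)} = \left(u + H\right) + 5 = \left(H + u\right) + 5 = 5 + H + u$)
$4158 - m{\left(f{\left(3,1 \right)},-33 \right)} = 4158 - \left(5 - 33 + 1\right) = 4158 - -27 = 4158 + 27 = 4185$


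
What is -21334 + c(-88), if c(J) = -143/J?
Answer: -170659/8 ≈ -21332.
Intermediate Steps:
-21334 + c(-88) = -21334 - 143/(-88) = -21334 - 143*(-1/88) = -21334 + 13/8 = -170659/8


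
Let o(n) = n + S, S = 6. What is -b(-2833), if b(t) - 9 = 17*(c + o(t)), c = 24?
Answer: 47642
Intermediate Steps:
o(n) = 6 + n (o(n) = n + 6 = 6 + n)
b(t) = 519 + 17*t (b(t) = 9 + 17*(24 + (6 + t)) = 9 + 17*(30 + t) = 9 + (510 + 17*t) = 519 + 17*t)
-b(-2833) = -(519 + 17*(-2833)) = -(519 - 48161) = -1*(-47642) = 47642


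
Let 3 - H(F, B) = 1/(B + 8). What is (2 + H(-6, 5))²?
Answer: 4096/169 ≈ 24.237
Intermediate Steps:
H(F, B) = 3 - 1/(8 + B) (H(F, B) = 3 - 1/(B + 8) = 3 - 1/(8 + B))
(2 + H(-6, 5))² = (2 + (23 + 3*5)/(8 + 5))² = (2 + (23 + 15)/13)² = (2 + (1/13)*38)² = (2 + 38/13)² = (64/13)² = 4096/169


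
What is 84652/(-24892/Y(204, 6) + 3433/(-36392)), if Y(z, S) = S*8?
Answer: -9241966752/56627153 ≈ -163.21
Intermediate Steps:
Y(z, S) = 8*S
84652/(-24892/Y(204, 6) + 3433/(-36392)) = 84652/(-24892/(8*6) + 3433/(-36392)) = 84652/(-24892/48 + 3433*(-1/36392)) = 84652/(-24892*1/48 - 3433/36392) = 84652/(-6223/12 - 3433/36392) = 84652/(-56627153/109176) = 84652*(-109176/56627153) = -9241966752/56627153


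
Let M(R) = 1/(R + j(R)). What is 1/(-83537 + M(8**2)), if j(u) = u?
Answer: -128/10692735 ≈ -1.1971e-5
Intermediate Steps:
M(R) = 1/(2*R) (M(R) = 1/(R + R) = 1/(2*R))
1/(-83537 + M(8**2)) = 1/(-83537 + 1/(2*(8**2))) = 1/(-83537 + (1/2)/64) = 1/(-83537 + (1/2)*(1/64)) = 1/(-83537 + 1/128) = 1/(-10692735/128) = -128/10692735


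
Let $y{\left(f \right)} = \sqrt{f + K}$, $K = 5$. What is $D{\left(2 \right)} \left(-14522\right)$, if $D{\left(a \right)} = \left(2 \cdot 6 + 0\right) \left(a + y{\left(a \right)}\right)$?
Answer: $-348528 - 174264 \sqrt{7} \approx -8.0959 \cdot 10^{5}$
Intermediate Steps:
$y{\left(f \right)} = \sqrt{5 + f}$ ($y{\left(f \right)} = \sqrt{f + 5} = \sqrt{5 + f}$)
$D{\left(a \right)} = 12 a + 12 \sqrt{5 + a}$ ($D{\left(a \right)} = \left(2 \cdot 6 + 0\right) \left(a + \sqrt{5 + a}\right) = \left(12 + 0\right) \left(a + \sqrt{5 + a}\right) = 12 \left(a + \sqrt{5 + a}\right) = 12 a + 12 \sqrt{5 + a}$)
$D{\left(2 \right)} \left(-14522\right) = \left(12 \cdot 2 + 12 \sqrt{5 + 2}\right) \left(-14522\right) = \left(24 + 12 \sqrt{7}\right) \left(-14522\right) = -348528 - 174264 \sqrt{7}$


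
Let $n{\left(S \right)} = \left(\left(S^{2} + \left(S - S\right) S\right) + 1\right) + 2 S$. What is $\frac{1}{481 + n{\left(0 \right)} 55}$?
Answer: $\frac{1}{536} \approx 0.0018657$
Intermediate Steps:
$n{\left(S \right)} = 1 + S^{2} + 2 S$ ($n{\left(S \right)} = \left(\left(S^{2} + 0 S\right) + 1\right) + 2 S = \left(\left(S^{2} + 0\right) + 1\right) + 2 S = \left(S^{2} + 1\right) + 2 S = \left(1 + S^{2}\right) + 2 S = 1 + S^{2} + 2 S$)
$\frac{1}{481 + n{\left(0 \right)} 55} = \frac{1}{481 + \left(1 + 0^{2} + 2 \cdot 0\right) 55} = \frac{1}{481 + \left(1 + 0 + 0\right) 55} = \frac{1}{481 + 1 \cdot 55} = \frac{1}{481 + 55} = \frac{1}{536}$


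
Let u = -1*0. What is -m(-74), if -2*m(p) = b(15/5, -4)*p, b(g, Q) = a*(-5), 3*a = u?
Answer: 0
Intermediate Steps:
u = 0
a = 0 (a = (⅓)*0 = 0)
b(g, Q) = 0 (b(g, Q) = 0*(-5) = 0)
m(p) = 0 (m(p) = -0*p = -½*0 = 0)
-m(-74) = -1*0 = 0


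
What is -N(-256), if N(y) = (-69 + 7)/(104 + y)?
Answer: -31/76 ≈ -0.40789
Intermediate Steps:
N(y) = -62/(104 + y)
-N(-256) = -(-62)/(104 - 256) = -(-62)/(-152) = -(-62)*(-1)/152 = -1*31/76 = -31/76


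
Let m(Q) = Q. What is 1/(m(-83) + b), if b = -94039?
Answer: -1/94122 ≈ -1.0625e-5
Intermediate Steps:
1/(m(-83) + b) = 1/(-83 - 94039) = 1/(-94122) = -1/94122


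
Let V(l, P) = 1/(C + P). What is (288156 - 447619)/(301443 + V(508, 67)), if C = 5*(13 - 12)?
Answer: -11481336/21703897 ≈ -0.52900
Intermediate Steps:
C = 5 (C = 5*1 = 5)
V(l, P) = 1/(5 + P)
(288156 - 447619)/(301443 + V(508, 67)) = (288156 - 447619)/(301443 + 1/(5 + 67)) = -159463/(301443 + 1/72) = -159463/21703897/72 = -159463*72/21703897 = -11481336/21703897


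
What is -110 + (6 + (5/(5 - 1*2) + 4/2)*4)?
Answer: -268/3 ≈ -89.333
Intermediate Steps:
-110 + (6 + (5/(5 - 1*2) + 4/2)*4) = -110 + (6 + (5/(5 - 2) + 4*(1/2))*4) = -110 + (6 + (5/3 + 2)*4) = -110 + (6 + (11/3)*4) = -110 + (6 + 44/3) = -110 + 62/3 = -268/3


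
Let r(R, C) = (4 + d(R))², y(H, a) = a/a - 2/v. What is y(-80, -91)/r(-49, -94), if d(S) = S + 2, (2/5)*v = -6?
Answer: 17/27735 ≈ 0.00061294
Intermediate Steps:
v = -15 (v = (5/2)*(-6) = -15)
d(S) = 2 + S
y(H, a) = 17/15 (y(H, a) = a/a - 2/(-15) = 1 - 2*(-1/15) = 1 + 2/15 = 17/15)
r(R, C) = (6 + R)² (r(R, C) = (4 + (2 + R))² = (6 + R)²)
y(-80, -91)/r(-49, -94) = 17/(15*((6 - 49)²)) = 17/(15*((-43)²)) = (17/15)/1849 = (17/15)*(1/1849) = 17/27735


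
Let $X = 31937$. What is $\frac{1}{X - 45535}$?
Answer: $- \frac{1}{13598} \approx -7.354 \cdot 10^{-5}$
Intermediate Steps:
$\frac{1}{X - 45535} = \frac{1}{31937 - 45535} = \frac{1}{-13598} = - \frac{1}{13598}$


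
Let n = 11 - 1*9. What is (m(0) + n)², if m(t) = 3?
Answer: 25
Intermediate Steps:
n = 2 (n = 11 - 9 = 2)
(m(0) + n)² = (3 + 2)² = 5² = 25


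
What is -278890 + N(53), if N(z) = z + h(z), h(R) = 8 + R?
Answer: -278776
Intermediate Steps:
N(z) = 8 + 2*z (N(z) = z + (8 + z) = 8 + 2*z)
-278890 + N(53) = -278890 + (8 + 2*53) = -278890 + (8 + 106) = -278890 + 114 = -278776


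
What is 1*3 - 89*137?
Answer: -12190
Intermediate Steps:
1*3 - 89*137 = 3 - 12193 = -12190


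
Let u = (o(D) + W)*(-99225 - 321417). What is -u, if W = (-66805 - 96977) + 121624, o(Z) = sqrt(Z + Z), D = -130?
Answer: -17733425436 + 841284*I*sqrt(65) ≈ -1.7733e+10 + 6.7826e+6*I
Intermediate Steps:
o(Z) = sqrt(2)*sqrt(Z) (o(Z) = sqrt(2*Z) = sqrt(2)*sqrt(Z))
W = -42158 (W = -163782 + 121624 = -42158)
u = 17733425436 - 841284*I*sqrt(65) (u = (sqrt(2)*sqrt(-130) - 42158)*(-99225 - 321417) = (sqrt(2)*(I*sqrt(130)) - 42158)*(-420642) = (2*I*sqrt(65) - 42158)*(-420642) = (-42158 + 2*I*sqrt(65))*(-420642) = 17733425436 - 841284*I*sqrt(65) ≈ 1.7733e+10 - 6.7826e+6*I)
-u = -(17733425436 - 841284*I*sqrt(65)) = -17733425436 + 841284*I*sqrt(65)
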